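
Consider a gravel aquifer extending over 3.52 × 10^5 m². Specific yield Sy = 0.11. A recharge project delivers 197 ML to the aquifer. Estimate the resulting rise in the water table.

Δh ≈ 5.09 m

ΔV = 197 ML = 1.97 × 10^5 m³
Δh = ΔV / (Sy × A) = 1.97 × 10^5 m³ / (0.11 × 3.52 × 10^5 m²) = 5.088 m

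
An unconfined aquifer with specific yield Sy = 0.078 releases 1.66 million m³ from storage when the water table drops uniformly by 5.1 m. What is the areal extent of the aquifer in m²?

ΔV = 1.66 million m³ = 1.66 × 10^6 m³
A = ΔV / (Sy × Δh) = 1.66 × 10^6 / (0.078 × 5.1) = 4.173 × 10^6 m²

A ≈ 4.17 × 10^6 m²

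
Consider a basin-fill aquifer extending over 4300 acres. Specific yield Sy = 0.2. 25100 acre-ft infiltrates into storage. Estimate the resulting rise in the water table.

A = 4300 acres = 1.74 × 10^7 m²
ΔV = 25100 acre-ft = 3.096 × 10^7 m³
Δh = ΔV / (Sy × A) = 3.096 × 10^7 m³ / (0.2 × 1.74 × 10^7 m²) = 8.896 m

Δh ≈ 8.9 m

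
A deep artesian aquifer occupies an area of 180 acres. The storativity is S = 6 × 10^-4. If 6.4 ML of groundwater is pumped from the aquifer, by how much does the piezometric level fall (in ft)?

Δh ≈ 48 ft

A = 180 acres = 7.284 × 10^5 m²
ΔV = 6.4 ML = 6400 m³
Δh = ΔV / (S × A) = 6400 m³ / (6 × 10^-4 × 7.284 × 10^5 m²) = 14.64 m
Δh = 14.64 m = 48.04 ft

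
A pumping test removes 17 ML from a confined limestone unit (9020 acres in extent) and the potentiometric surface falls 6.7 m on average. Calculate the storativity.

A = 9020 acres = 3.65 × 10^7 m²
ΔV = 17 ML = 17000 m³
S = ΔV / (A × Δh) = 17000 m³ / (3.65 × 10^7 m² × 6.7 m) = 6.951 × 10^-5

S ≈ 7 × 10^-5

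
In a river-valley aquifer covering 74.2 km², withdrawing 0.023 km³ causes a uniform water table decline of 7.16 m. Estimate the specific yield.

Sy ≈ 0.043

A = 74.2 km² = 7.42 × 10^7 m²
ΔV = 0.023 km³ = 2.3 × 10^7 m³
Sy = ΔV / (A × Δh) = 2.3 × 10^7 m³ / (7.42 × 10^7 m² × 7.16 m) = 0.04329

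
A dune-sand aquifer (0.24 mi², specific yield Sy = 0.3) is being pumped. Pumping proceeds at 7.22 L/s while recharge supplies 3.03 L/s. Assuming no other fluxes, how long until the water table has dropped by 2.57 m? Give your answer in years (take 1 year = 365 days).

t ≈ 3.63 years

A = 0.24 mi² = 6.216 × 10^5 m²
ΔV = Sy × A × Δh = 0.3 × 6.216 × 10^5 × 2.57 = 4.793 × 10^5 m³
Net withdrawal = 7.22 − 3.03 = 4.19 L/s = 362 m³/d
t = ΔV / Q = 4.793 × 10^5 m³ / 362 m³/d = 1324 d
t = 1324 d ≈ 3.627 years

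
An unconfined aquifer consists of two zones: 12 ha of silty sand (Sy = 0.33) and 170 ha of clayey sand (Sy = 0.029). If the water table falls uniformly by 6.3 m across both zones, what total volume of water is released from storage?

ΔV ≈ 5.6 × 10^5 m³

A₁ = 12 ha = 1.2 × 10^5 m²; A₂ = 170 ha = 1.7 × 10^6 m²
ΔV₁ = 0.33 × 1.2 × 10^5 × 6.3 = 2.495 × 10^5 m³
ΔV₂ = 0.029 × 1.7 × 10^6 × 6.3 = 3.106 × 10^5 m³
ΔV = ΔV₁ + ΔV₂ = 5.601 × 10^5 m³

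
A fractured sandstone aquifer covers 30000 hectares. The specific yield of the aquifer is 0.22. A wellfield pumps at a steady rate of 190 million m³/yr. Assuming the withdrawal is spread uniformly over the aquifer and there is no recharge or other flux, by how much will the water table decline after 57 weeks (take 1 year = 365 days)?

A = 30000 hectares = 3 × 10^8 m²
Q = 190 million m³/yr = 5.205 × 10^5 m³/d
t = 57 weeks = 399 d
ΔV = Q × t = 5.205 × 10^5 m³/d × 399 d = 2.077 × 10^8 m³
Δh = ΔV / (Sy × A) = 2.077 × 10^8 / (0.22 × 3 × 10^8) = 3.147 m

Δh ≈ 3.15 m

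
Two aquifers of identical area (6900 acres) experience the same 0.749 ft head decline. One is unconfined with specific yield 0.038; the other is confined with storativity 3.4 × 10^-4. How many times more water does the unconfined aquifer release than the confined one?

A = 6900 acres = 2.792 × 10^7 m²
Δh = 0.749 ft = 0.2283 m
Unconfined: ΔV_u = Sy × A × Δh = 0.038 × 2.792 × 10^7 × 0.2283 = 2.422 × 10^5 m³
Confined: ΔV_c = S × A × Δh = 3.4 × 10^-4 × 2.792 × 10^7 × 0.2283 = 2167 m³
Ratio = ΔV_u / ΔV_c = Sy / S = 0.038 / 3.4 × 10^-4 = 111.8

ΔV_u / ΔV_c ≈ 112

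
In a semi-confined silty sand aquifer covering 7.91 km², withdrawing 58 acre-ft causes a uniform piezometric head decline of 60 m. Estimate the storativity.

S ≈ 1.5 × 10^-4

A = 7.91 km² = 7.91 × 10^6 m²
ΔV = 58 acre-ft = 71540 m³
S = ΔV / (A × Δh) = 71540 m³ / (7.91 × 10^6 m² × 60 m) = 1.507 × 10^-4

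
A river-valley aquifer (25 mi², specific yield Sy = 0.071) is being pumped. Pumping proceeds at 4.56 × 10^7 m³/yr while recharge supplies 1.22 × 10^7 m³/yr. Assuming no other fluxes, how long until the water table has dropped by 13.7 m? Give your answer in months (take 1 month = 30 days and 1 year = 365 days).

A = 25 mi² = 6.475 × 10^7 m²
ΔV = Sy × A × Δh = 0.071 × 6.475 × 10^7 × 13.7 = 6.298 × 10^7 m³
Net withdrawal = 4.56 × 10^7 − 1.22 × 10^7 = 3.34 × 10^7 m³/yr = 91510 m³/d
t = ΔV / Q = 6.298 × 10^7 m³ / 91510 m³/d = 688.3 d
t = 688.3 d ≈ 22.94 months

t ≈ 22.9 months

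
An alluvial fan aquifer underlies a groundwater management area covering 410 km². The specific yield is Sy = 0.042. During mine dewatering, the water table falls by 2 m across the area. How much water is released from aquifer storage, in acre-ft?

A = 410 km² = 4.1 × 10^8 m²
ΔV = Sy × A × Δh = 0.042 × 4.1 × 10^8 m² × 2 m = 3.444 × 10^7 m³
ΔV = 3.444 × 10^7 m³ = 27920 acre-ft

ΔV ≈ 27900 acre-ft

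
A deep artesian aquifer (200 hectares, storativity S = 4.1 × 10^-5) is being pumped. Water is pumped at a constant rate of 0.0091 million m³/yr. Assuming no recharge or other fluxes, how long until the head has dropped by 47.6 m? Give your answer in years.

t ≈ 0.429 years

A = 200 hectares = 2 × 10^6 m²
ΔV = S × A × Δh = 4.1 × 10^-5 × 2 × 10^6 × 47.6 = 3903 m³
Q = 0.0091 million m³/yr = 24.93 m³/d
t = ΔV / Q = 3903 m³ / 24.93 m³/d = 156.6 d
t = 156.6 d ≈ 0.4289 years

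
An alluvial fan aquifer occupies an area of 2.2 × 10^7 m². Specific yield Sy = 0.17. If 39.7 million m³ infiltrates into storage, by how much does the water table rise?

Δh ≈ 10.6 m

ΔV = 39.7 million m³ = 3.97 × 10^7 m³
Δh = ΔV / (Sy × A) = 3.97 × 10^7 m³ / (0.17 × 2.2 × 10^7 m²) = 10.61 m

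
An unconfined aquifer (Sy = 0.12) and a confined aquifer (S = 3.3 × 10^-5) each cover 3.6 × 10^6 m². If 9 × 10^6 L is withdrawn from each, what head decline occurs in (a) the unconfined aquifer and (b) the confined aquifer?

ΔV = 9 × 10^6 L = 9000 m³
Unconfined: Δh_u = ΔV/(Sy·A) = 9000/(0.12 × 3.6 × 10^6) = 0.02083 m
Confined: Δh_c = ΔV/(S·A) = 9000/(3.3 × 10^-5 × 3.6 × 10^6) = 75.76 m

Δh_u ≈ 0.0208 m; Δh_c ≈ 75.8 m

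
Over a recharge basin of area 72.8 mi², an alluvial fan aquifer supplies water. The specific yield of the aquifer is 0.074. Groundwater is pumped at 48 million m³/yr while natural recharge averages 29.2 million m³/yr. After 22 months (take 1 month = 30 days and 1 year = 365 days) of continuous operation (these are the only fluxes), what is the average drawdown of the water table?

A = 72.8 mi² = 1.886 × 10^8 m²
Net abstraction = 48 − 29.2 = 18.8 million m³/yr
Q_net = 18.8 million m³/yr = 51510 m³/d
t = 22 months = 660 d
ΔV = Q × t = 51510 m³/d × 660 d = 3.399 × 10^7 m³
Δh = ΔV / (Sy × A) = 3.399 × 10^7 / (0.074 × 1.886 × 10^8) = 2.436 m

Δh ≈ 2.44 m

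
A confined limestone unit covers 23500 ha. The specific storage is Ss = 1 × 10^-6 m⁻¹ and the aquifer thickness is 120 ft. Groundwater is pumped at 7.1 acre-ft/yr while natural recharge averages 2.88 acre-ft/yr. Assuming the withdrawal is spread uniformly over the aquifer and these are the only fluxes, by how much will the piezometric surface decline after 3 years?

Δh ≈ 1.82 m

b = 120 ft = 36.58 m
S = Ss × b = 1 × 10^-6 m⁻¹ × 36.58 m = 3.658 × 10^-5
A = 23500 ha = 2.35 × 10^8 m²
Net abstraction = 7.1 − 2.88 = 4.22 acre-ft/yr
Q_net = 4.22 acre-ft/yr = 14.26 m³/d
t = 3 years = 1095 d
ΔV = Q × t = 14.26 m³/d × 1095 d = 15620 m³
Δh = ΔV / (S × A) = 15620 / (3.658 × 10^-5 × 2.35 × 10^8) = 1.817 m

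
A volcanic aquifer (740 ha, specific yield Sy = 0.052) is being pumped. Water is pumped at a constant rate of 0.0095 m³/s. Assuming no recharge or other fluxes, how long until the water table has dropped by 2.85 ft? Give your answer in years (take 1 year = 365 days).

A = 740 ha = 7.4 × 10^6 m²
Δh = 2.85 ft = 0.8687 m
ΔV = Sy × A × Δh = 0.052 × 7.4 × 10^6 × 0.8687 = 3.343 × 10^5 m³
Q = 0.0095 m³/s = 820.8 m³/d
t = ΔV / Q = 3.343 × 10^5 m³ / 820.8 m³/d = 407.2 d
t = 407.2 d ≈ 1.116 years

t ≈ 1.12 years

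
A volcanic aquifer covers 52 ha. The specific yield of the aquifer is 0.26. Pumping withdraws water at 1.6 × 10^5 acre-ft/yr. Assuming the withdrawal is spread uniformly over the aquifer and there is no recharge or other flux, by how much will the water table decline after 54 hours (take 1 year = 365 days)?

Δh ≈ 9 m

A = 52 ha = 5.2 × 10^5 m²
Q = 1.6 × 10^5 acre-ft/yr = 5.407 × 10^5 m³/d
t = 54 hours = 2.25 d
ΔV = Q × t = 5.407 × 10^5 m³/d × 2.25 d = 1.217 × 10^6 m³
Δh = ΔV / (Sy × A) = 1.217 × 10^6 / (0.26 × 5.2 × 10^5) = 8.998 m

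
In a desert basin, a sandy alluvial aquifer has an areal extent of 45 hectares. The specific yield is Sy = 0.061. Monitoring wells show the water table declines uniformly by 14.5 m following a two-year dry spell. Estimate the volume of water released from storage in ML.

ΔV ≈ 398 ML

A = 45 hectares = 4.5 × 10^5 m²
ΔV = Sy × A × Δh = 0.061 × 4.5 × 10^5 m² × 14.5 m = 3.98 × 10^5 m³
ΔV = 3.98 × 10^5 m³ = 398 ML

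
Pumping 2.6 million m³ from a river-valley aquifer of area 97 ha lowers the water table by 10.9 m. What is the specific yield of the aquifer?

A = 97 ha = 9.7 × 10^5 m²
ΔV = 2.6 million m³ = 2.6 × 10^6 m³
Sy = ΔV / (A × Δh) = 2.6 × 10^6 m³ / (9.7 × 10^5 m² × 10.9 m) = 0.2459

Sy ≈ 0.25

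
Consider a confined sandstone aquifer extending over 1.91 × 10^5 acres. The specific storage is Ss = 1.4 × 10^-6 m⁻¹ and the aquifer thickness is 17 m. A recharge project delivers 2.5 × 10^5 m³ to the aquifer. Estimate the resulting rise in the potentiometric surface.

Δh ≈ 13.6 m

S = Ss × b = 1.4 × 10^-6 m⁻¹ × 17 m = 2.38 × 10^-5
A = 1.91 × 10^5 acres = 7.729 × 10^8 m²
Δh = ΔV / (S × A) = 2.5 × 10^5 m³ / (2.38 × 10^-5 × 7.729 × 10^8 m²) = 13.59 m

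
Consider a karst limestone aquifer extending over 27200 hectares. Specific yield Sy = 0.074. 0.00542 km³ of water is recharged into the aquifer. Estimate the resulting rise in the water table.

Δh ≈ 0.269 m

A = 27200 hectares = 2.72 × 10^8 m²
ΔV = 0.00542 km³ = 5.42 × 10^6 m³
Δh = ΔV / (Sy × A) = 5.42 × 10^6 m³ / (0.074 × 2.72 × 10^8 m²) = 0.2693 m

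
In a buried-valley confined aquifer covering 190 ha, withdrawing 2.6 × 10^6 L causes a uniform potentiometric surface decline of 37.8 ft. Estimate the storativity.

S ≈ 1.2 × 10^-4

A = 190 ha = 1.9 × 10^6 m²
Δh = 37.8 ft = 11.52 m
ΔV = 2.6 × 10^6 L = 2600 m³
S = ΔV / (A × Δh) = 2600 m³ / (1.9 × 10^6 m² × 11.52 m) = 1.188 × 10^-4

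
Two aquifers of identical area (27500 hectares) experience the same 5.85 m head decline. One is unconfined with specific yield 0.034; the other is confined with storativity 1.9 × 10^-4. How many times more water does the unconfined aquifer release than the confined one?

ΔV_u / ΔV_c ≈ 179

A = 27500 hectares = 2.75 × 10^8 m²
Unconfined: ΔV_u = Sy × A × Δh = 0.034 × 2.75 × 10^8 × 5.85 = 5.47 × 10^7 m³
Confined: ΔV_c = S × A × Δh = 1.9 × 10^-4 × 2.75 × 10^8 × 5.85 = 3.057 × 10^5 m³
Ratio = ΔV_u / ΔV_c = Sy / S = 0.034 / 1.9 × 10^-4 = 178.9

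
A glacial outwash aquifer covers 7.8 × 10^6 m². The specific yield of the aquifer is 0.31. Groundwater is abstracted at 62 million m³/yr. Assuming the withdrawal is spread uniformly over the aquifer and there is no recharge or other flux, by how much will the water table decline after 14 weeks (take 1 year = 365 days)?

Δh ≈ 6.88 m

Q = 62 million m³/yr = 1.699 × 10^5 m³/d
t = 14 weeks = 98 d
ΔV = Q × t = 1.699 × 10^5 m³/d × 98 d = 1.665 × 10^7 m³
Δh = ΔV / (Sy × A) = 1.665 × 10^7 / (0.31 × 7.8 × 10^6) = 6.884 m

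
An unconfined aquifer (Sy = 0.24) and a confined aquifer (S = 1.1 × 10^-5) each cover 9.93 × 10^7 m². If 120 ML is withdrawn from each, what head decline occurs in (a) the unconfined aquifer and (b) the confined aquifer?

ΔV = 120 ML = 1.2 × 10^5 m³
Unconfined: Δh_u = ΔV/(Sy·A) = 1.2 × 10^5/(0.24 × 9.93 × 10^7) = 0.005035 m
Confined: Δh_c = ΔV/(S·A) = 1.2 × 10^5/(1.1 × 10^-5 × 9.93 × 10^7) = 109.9 m

Δh_u ≈ 0.00504 m; Δh_c ≈ 110 m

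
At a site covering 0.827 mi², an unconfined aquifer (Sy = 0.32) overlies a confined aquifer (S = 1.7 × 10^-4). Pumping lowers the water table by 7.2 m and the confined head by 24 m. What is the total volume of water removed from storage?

ΔV ≈ 4.94 × 10^6 m³

A = 0.827 mi² = 2.142 × 10^6 m²
Unconfined: ΔV_u = Sy × A × Δh_u = 0.32 × 2.142 × 10^6 × 7.2 = 4.935 × 10^6 m³
Confined: ΔV_c = S × A × Δh_c = 1.7 × 10^-4 × 2.142 × 10^6 × 24 = 8739 m³
Total ΔV = 4.935 × 10^6 + 8739 = 4.944 × 10^6 m³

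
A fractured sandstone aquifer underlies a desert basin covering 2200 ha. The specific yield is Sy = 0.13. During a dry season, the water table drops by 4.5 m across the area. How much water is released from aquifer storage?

A = 2200 ha = 2.2 × 10^7 m²
ΔV = Sy × A × Δh = 0.13 × 2.2 × 10^7 m² × 4.5 m = 1.287 × 10^7 m³

ΔV ≈ 1.29 × 10^7 m³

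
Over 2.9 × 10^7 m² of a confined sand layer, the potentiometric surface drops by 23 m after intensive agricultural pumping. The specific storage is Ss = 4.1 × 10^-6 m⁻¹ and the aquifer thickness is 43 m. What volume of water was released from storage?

S = Ss × b = 4.1 × 10^-6 m⁻¹ × 43 m = 1.763 × 10^-4
ΔV = S × A × Δh = 1.763 × 10^-4 × 2.9 × 10^7 m² × 23 m = 1.176 × 10^5 m³

ΔV ≈ 1.18 × 10^5 m³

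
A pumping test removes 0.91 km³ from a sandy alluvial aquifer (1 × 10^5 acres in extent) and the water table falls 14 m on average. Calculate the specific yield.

Sy ≈ 0.16

A = 1 × 10^5 acres = 4.047 × 10^8 m²
ΔV = 0.91 km³ = 9.1 × 10^8 m³
Sy = ΔV / (A × Δh) = 9.1 × 10^8 m³ / (4.047 × 10^8 m² × 14 m) = 0.1606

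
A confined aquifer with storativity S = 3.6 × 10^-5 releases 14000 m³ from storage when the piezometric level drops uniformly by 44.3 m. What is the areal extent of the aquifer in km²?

A ≈ 8.78 km²

A = ΔV / (S × Δh) = 14000 / (3.6 × 10^-5 × 44.3) = 8.779 × 10^6 m²
A = 8.779 × 10^6 m² = 8.779 km²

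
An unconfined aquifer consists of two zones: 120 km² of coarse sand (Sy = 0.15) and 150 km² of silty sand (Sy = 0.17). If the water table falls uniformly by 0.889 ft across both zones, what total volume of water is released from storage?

A₁ = 120 km² = 1.2 × 10^8 m²; A₂ = 150 km² = 1.5 × 10^8 m²
Δh = 0.889 ft = 0.271 m
ΔV₁ = 0.15 × 1.2 × 10^8 × 0.271 = 4.877 × 10^6 m³
ΔV₂ = 0.17 × 1.5 × 10^8 × 0.271 = 6.91 × 10^6 m³
ΔV = ΔV₁ + ΔV₂ = 1.179 × 10^7 m³

ΔV ≈ 1.18 × 10^7 m³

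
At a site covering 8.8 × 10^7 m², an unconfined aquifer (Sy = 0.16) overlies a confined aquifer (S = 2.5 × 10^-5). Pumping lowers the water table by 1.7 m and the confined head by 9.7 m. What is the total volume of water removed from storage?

Unconfined: ΔV_u = Sy × A × Δh_u = 0.16 × 8.8 × 10^7 × 1.7 = 2.394 × 10^7 m³
Confined: ΔV_c = S × A × Δh_c = 2.5 × 10^-5 × 8.8 × 10^7 × 9.7 = 21340 m³
Total ΔV = 2.394 × 10^7 + 21340 = 2.396 × 10^7 m³

ΔV ≈ 2.4 × 10^7 m³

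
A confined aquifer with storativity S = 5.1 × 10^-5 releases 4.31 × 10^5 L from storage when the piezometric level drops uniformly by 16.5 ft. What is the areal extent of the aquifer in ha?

Δh = 16.5 ft = 5.029 m
ΔV = 4.31 × 10^5 L = 431 m³
A = ΔV / (S × Δh) = 431 / (5.1 × 10^-5 × 5.029) = 1.68 × 10^6 m²
A = 1.68 × 10^6 m² = 168 ha

A ≈ 168 ha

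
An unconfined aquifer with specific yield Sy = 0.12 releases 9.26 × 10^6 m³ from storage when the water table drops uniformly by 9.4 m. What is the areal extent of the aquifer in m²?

A = ΔV / (Sy × Δh) = 9.26 × 10^6 / (0.12 × 9.4) = 8.209 × 10^6 m²

A ≈ 8.21 × 10^6 m²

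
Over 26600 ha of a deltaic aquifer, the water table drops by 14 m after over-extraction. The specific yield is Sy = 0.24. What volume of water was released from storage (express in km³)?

ΔV ≈ 0.894 km³

A = 26600 ha = 2.66 × 10^8 m²
ΔV = Sy × A × Δh = 0.24 × 2.66 × 10^8 m² × 14 m = 8.938 × 10^8 m³
ΔV = 8.938 × 10^8 m³ = 0.8938 km³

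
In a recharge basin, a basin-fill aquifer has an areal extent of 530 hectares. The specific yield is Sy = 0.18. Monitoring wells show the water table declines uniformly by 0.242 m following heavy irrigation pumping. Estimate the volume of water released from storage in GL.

ΔV ≈ 0.231 GL

A = 530 hectares = 5.3 × 10^6 m²
ΔV = Sy × A × Δh = 0.18 × 5.3 × 10^6 m² × 0.242 m = 2.309 × 10^5 m³
ΔV = 2.309 × 10^5 m³ = 0.2309 GL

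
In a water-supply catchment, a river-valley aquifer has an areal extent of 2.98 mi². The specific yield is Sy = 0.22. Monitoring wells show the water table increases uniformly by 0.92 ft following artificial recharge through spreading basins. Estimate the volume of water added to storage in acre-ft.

A = 2.98 mi² = 7.718 × 10^6 m²
Δh = 0.92 ft = 0.2804 m
ΔV = Sy × A × Δh = 0.22 × 7.718 × 10^6 m² × 0.2804 m = 4.761 × 10^5 m³
ΔV = 4.761 × 10^5 m³ = 386 acre-ft

ΔV ≈ 386 acre-ft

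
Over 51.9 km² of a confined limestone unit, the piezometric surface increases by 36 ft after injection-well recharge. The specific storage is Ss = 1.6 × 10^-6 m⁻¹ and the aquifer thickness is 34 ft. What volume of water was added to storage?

b = 34 ft = 10.36 m
S = Ss × b = 1.6 × 10^-6 m⁻¹ × 10.36 m = 1.658 × 10^-5
A = 51.9 km² = 5.19 × 10^7 m²
Δh = 36 ft = 10.97 m
ΔV = S × A × Δh = 1.658 × 10^-5 × 5.19 × 10^7 m² × 10.97 m = 9443 m³

ΔV ≈ 9440 m³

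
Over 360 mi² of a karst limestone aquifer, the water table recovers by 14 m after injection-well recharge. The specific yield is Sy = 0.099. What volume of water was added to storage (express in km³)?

ΔV ≈ 1.29 km³

A = 360 mi² = 9.324 × 10^8 m²
ΔV = Sy × A × Δh = 0.099 × 9.324 × 10^8 m² × 14 m = 1.292 × 10^9 m³
ΔV = 1.292 × 10^9 m³ = 1.292 km³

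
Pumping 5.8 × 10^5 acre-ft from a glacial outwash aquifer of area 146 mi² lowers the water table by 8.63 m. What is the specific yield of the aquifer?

A = 146 mi² = 3.781 × 10^8 m²
ΔV = 5.8 × 10^5 acre-ft = 7.154 × 10^8 m³
Sy = ΔV / (A × Δh) = 7.154 × 10^8 m³ / (3.781 × 10^8 m² × 8.63 m) = 0.2192

Sy ≈ 0.22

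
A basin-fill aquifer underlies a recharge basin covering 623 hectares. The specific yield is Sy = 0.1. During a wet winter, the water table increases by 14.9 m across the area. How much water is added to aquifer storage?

ΔV ≈ 9.28 × 10^6 m³

A = 623 hectares = 6.23 × 10^6 m²
ΔV = Sy × A × Δh = 0.1 × 6.23 × 10^6 m² × 14.9 m = 9.283 × 10^6 m³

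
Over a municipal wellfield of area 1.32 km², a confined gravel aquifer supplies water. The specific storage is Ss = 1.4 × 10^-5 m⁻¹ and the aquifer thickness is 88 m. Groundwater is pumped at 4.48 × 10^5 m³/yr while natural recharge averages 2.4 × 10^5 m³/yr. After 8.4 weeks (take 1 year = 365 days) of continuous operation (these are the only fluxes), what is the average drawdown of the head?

S = Ss × b = 1.4 × 10^-5 m⁻¹ × 88 m = 1.232 × 10^-3
A = 1.32 km² = 1.32 × 10^6 m²
Net abstraction = 4.48 × 10^5 − 2.4 × 10^5 = 2.08 × 10^5 m³/yr
Q_net = 2.08 × 10^5 m³/yr = 569.9 m³/d
t = 8.4 weeks = 58.8 d
ΔV = Q × t = 569.9 m³/d × 58.8 d = 33510 m³
Δh = ΔV / (S × A) = 33510 / (0.001232 × 1.32 × 10^6) = 20.6 m

Δh ≈ 20.6 m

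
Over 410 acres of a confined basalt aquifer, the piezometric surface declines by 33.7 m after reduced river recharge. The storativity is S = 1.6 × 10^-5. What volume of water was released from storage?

A = 410 acres = 1.659 × 10^6 m²
ΔV = S × A × Δh = 1.6 × 10^-5 × 1.659 × 10^6 m² × 33.7 m = 894.6 m³

ΔV ≈ 895 m³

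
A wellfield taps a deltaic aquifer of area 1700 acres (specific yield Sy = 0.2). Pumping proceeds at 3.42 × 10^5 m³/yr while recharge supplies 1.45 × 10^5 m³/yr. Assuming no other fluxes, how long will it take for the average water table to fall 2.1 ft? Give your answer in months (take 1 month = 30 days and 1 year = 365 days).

A = 1700 acres = 6.88 × 10^6 m²
Δh = 2.1 ft = 0.6401 m
ΔV = Sy × A × Δh = 0.2 × 6.88 × 10^6 × 0.6401 = 8.807 × 10^5 m³
Net withdrawal = 3.42 × 10^5 − 1.45 × 10^5 = 1.97 × 10^5 m³/yr = 539.7 m³/d
t = ΔV / Q = 8.807 × 10^5 m³ / 539.7 m³/d = 1632 d
t = 1632 d ≈ 54.39 months

t ≈ 54.4 months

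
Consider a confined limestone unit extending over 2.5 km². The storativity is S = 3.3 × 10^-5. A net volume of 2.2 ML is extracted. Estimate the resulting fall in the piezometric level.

Δh ≈ 26.7 m

A = 2.5 km² = 2.5 × 10^6 m²
ΔV = 2.2 ML = 2200 m³
Δh = ΔV / (S × A) = 2200 m³ / (3.3 × 10^-5 × 2.5 × 10^6 m²) = 26.67 m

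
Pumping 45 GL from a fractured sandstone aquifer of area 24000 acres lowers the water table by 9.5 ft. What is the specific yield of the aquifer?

A = 24000 acres = 9.712 × 10^7 m²
Δh = 9.5 ft = 2.896 m
ΔV = 45 GL = 4.5 × 10^7 m³
Sy = ΔV / (A × Δh) = 4.5 × 10^7 m³ / (9.712 × 10^7 m² × 2.896 m) = 0.16

Sy ≈ 0.16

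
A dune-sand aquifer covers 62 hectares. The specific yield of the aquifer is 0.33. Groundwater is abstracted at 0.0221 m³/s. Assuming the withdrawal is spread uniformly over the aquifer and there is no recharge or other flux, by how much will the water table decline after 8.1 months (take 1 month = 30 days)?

A = 62 hectares = 6.2 × 10^5 m²
Q = 0.0221 m³/s = 1909 m³/d
t = 8.1 months = 243 d
ΔV = Q × t = 1909 m³/d × 243 d = 4.64 × 10^5 m³
Δh = ΔV / (Sy × A) = 4.64 × 10^5 / (0.33 × 6.2 × 10^5) = 2.268 m

Δh ≈ 2.27 m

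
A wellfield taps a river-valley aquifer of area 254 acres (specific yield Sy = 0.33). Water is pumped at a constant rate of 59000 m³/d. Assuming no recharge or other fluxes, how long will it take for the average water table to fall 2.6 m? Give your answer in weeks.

A = 254 acres = 1.028 × 10^6 m²
ΔV = Sy × A × Δh = 0.33 × 1.028 × 10^6 × 2.6 = 8.819 × 10^5 m³
t = ΔV / Q = 8.819 × 10^5 m³ / 59000 m³/d = 14.95 d
t = 14.95 d ≈ 2.135 weeks

t ≈ 2.14 weeks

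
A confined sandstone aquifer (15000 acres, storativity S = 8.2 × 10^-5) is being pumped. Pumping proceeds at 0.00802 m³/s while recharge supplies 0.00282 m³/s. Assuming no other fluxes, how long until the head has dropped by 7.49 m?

t ≈ 83 days

A = 15000 acres = 6.07 × 10^7 m²
ΔV = S × A × Δh = 8.2 × 10^-5 × 6.07 × 10^7 × 7.49 = 37280 m³
Net withdrawal = 0.00802 − 0.00282 = 0.0052 m³/s = 449.3 m³/d
t = ΔV / Q = 37280 m³ / 449.3 m³/d = 82.98 d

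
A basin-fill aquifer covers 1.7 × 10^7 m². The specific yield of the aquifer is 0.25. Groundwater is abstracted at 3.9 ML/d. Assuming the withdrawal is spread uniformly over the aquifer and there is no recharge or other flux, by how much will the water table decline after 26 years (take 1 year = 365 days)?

Q = 3.9 ML/d = 3900 m³/d
t = 26 years = 9490 d
ΔV = Q × t = 3900 m³/d × 9490 d = 3.701 × 10^7 m³
Δh = ΔV / (Sy × A) = 3.701 × 10^7 / (0.25 × 1.7 × 10^7) = 8.708 m

Δh ≈ 8.71 m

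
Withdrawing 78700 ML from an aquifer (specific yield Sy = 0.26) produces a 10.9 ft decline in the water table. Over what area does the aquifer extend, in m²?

Δh = 10.9 ft = 3.322 m
ΔV = 78700 ML = 7.87 × 10^7 m³
A = ΔV / (Sy × Δh) = 7.87 × 10^7 / (0.26 × 3.322) = 9.111 × 10^7 m²

A ≈ 9.11 × 10^7 m²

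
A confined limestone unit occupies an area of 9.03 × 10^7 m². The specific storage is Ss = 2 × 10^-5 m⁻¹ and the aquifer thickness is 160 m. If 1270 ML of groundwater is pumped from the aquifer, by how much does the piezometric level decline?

S = Ss × b = 2 × 10^-5 m⁻¹ × 160 m = 3.2 × 10^-3
ΔV = 1270 ML = 1.27 × 10^6 m³
Δh = ΔV / (S × A) = 1.27 × 10^6 m³ / (0.0032 × 9.03 × 10^7 m²) = 4.395 m

Δh ≈ 4.4 m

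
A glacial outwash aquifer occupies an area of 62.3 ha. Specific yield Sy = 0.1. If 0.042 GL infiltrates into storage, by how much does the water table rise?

A = 62.3 ha = 6.23 × 10^5 m²
ΔV = 0.042 GL = 42000 m³
Δh = ΔV / (Sy × A) = 42000 m³ / (0.1 × 6.23 × 10^5 m²) = 0.6742 m

Δh ≈ 0.674 m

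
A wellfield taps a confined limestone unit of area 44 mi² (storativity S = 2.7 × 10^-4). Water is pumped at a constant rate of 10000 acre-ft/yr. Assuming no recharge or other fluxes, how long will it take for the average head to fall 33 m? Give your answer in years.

A = 44 mi² = 1.14 × 10^8 m²
ΔV = S × A × Δh = 2.7 × 10^-4 × 1.14 × 10^8 × 33 = 1.015 × 10^6 m³
Q = 10000 acre-ft/yr = 33790 m³/d
t = ΔV / Q = 1.015 × 10^6 m³ / 33790 m³/d = 30.05 d
t = 30.05 d ≈ 0.08232 years

t ≈ 0.0823 years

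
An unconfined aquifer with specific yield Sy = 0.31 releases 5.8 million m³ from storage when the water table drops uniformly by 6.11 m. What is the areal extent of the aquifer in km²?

A ≈ 3.06 km²

ΔV = 5.8 million m³ = 5.8 × 10^6 m³
A = ΔV / (Sy × Δh) = 5.8 × 10^6 / (0.31 × 6.11) = 3.062 × 10^6 m²
A = 3.062 × 10^6 m² = 3.062 km²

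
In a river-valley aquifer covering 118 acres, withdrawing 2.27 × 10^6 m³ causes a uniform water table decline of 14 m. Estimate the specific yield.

A = 118 acres = 4.775 × 10^5 m²
Sy = ΔV / (A × Δh) = 2.27 × 10^6 m³ / (4.775 × 10^5 m² × 14 m) = 0.3395

Sy ≈ 0.34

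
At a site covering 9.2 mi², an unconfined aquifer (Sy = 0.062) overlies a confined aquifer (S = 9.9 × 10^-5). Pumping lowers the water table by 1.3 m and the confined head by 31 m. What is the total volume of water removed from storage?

A = 9.2 mi² = 2.383 × 10^7 m²
Unconfined: ΔV_u = Sy × A × Δh_u = 0.062 × 2.383 × 10^7 × 1.3 = 1.921 × 10^6 m³
Confined: ΔV_c = S × A × Δh_c = 9.9 × 10^-5 × 2.383 × 10^7 × 31 = 73130 m³
Total ΔV = 1.921 × 10^6 + 73130 = 1.994 × 10^6 m³

ΔV ≈ 1.99 × 10^6 m³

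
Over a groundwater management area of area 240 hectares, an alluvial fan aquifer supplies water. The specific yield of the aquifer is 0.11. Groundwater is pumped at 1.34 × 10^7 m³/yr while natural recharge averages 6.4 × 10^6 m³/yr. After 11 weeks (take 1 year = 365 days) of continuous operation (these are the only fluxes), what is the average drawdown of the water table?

Δh ≈ 5.59 m

A = 240 hectares = 2.4 × 10^6 m²
Net abstraction = 1.34 × 10^7 − 6.4 × 10^6 = 7 × 10^6 m³/yr
Q_net = 7 × 10^6 m³/yr = 19180 m³/d
t = 11 weeks = 77 d
ΔV = Q × t = 19180 m³/d × 77 d = 1.477 × 10^6 m³
Δh = ΔV / (Sy × A) = 1.477 × 10^6 / (0.11 × 2.4 × 10^6) = 5.594 m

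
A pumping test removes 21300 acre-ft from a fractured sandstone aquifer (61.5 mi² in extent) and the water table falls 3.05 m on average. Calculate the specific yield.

A = 61.5 mi² = 1.593 × 10^8 m²
ΔV = 21300 acre-ft = 2.627 × 10^7 m³
Sy = ΔV / (A × Δh) = 2.627 × 10^7 m³ / (1.593 × 10^8 m² × 3.05 m) = 0.05408

Sy ≈ 0.054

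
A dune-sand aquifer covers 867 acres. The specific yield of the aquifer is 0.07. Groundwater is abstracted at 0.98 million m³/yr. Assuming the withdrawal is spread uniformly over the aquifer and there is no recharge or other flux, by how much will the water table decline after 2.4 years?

Δh ≈ 9.58 m

A = 867 acres = 3.509 × 10^6 m²
Q = 0.98 million m³/yr = 2685 m³/d
t = 2.4 years = 876 d
ΔV = Q × t = 2685 m³/d × 876 d = 2.352 × 10^6 m³
Δh = ΔV / (Sy × A) = 2.352 × 10^6 / (0.07 × 3.509 × 10^6) = 9.576 m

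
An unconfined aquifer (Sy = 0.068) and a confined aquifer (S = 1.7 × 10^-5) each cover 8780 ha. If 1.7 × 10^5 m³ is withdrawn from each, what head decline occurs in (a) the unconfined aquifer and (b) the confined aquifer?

A = 8780 ha = 8.78 × 10^7 m²
Unconfined: Δh_u = ΔV/(Sy·A) = 1.7 × 10^5/(0.068 × 8.78 × 10^7) = 0.02847 m
Confined: Δh_c = ΔV/(S·A) = 1.7 × 10^5/(1.7 × 10^-5 × 8.78 × 10^7) = 113.9 m

Δh_u ≈ 0.0285 m; Δh_c ≈ 114 m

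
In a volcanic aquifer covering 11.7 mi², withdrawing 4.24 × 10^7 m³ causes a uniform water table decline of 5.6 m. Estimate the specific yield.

Sy ≈ 0.25

A = 11.7 mi² = 3.03 × 10^7 m²
Sy = ΔV / (A × Δh) = 4.24 × 10^7 m³ / (3.03 × 10^7 m² × 5.6 m) = 0.2499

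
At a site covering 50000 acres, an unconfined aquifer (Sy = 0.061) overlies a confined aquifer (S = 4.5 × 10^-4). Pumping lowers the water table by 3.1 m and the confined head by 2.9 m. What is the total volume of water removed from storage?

A = 50000 acres = 2.023 × 10^8 m²
Unconfined: ΔV_u = Sy × A × Δh_u = 0.061 × 2.023 × 10^8 × 3.1 = 3.826 × 10^7 m³
Confined: ΔV_c = S × A × Δh_c = 4.5 × 10^-4 × 2.023 × 10^8 × 2.9 = 2.641 × 10^5 m³
Total ΔV = 3.826 × 10^7 + 2.641 × 10^5 = 3.853 × 10^7 m³

ΔV ≈ 3.85 × 10^7 m³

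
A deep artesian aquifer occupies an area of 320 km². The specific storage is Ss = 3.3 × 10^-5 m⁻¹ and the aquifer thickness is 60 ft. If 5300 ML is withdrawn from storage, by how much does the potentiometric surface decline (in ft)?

Δh ≈ 90 ft

b = 60 ft = 18.29 m
S = Ss × b = 3.3 × 10^-5 m⁻¹ × 18.29 m = 6.035 × 10^-4
A = 320 km² = 3.2 × 10^8 m²
ΔV = 5300 ML = 5.3 × 10^6 m³
Δh = ΔV / (S × A) = 5.3 × 10^6 m³ / (6.035 × 10^-4 × 3.2 × 10^8 m²) = 27.44 m
Δh = 27.44 m = 90.04 ft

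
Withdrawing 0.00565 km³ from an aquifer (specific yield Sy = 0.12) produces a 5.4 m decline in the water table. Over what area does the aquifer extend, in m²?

A ≈ 8.72 × 10^6 m²

ΔV = 0.00565 km³ = 5.65 × 10^6 m³
A = ΔV / (Sy × Δh) = 5.65 × 10^6 / (0.12 × 5.4) = 8.719 × 10^6 m²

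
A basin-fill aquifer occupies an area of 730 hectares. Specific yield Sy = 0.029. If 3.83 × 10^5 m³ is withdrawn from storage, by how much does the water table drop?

A = 730 hectares = 7.3 × 10^6 m²
Δh = ΔV / (Sy × A) = 3.83 × 10^5 m³ / (0.029 × 7.3 × 10^6 m²) = 1.809 m

Δh ≈ 1.81 m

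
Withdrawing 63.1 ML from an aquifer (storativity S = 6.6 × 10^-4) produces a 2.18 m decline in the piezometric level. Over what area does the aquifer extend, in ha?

A ≈ 4390 ha

ΔV = 63.1 ML = 63100 m³
A = ΔV / (S × Δh) = 63100 / (6.6 × 10^-4 × 2.18) = 4.386 × 10^7 m²
A = 4.386 × 10^7 m² = 4386 ha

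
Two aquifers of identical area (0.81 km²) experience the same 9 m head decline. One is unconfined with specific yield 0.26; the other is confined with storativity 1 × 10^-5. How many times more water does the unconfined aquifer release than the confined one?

ΔV_u / ΔV_c ≈ 26000

A = 0.81 km² = 8.1 × 10^5 m²
Unconfined: ΔV_u = Sy × A × Δh = 0.26 × 8.1 × 10^5 × 9 = 1.895 × 10^6 m³
Confined: ΔV_c = S × A × Δh = 1 × 10^-5 × 8.1 × 10^5 × 9 = 72.9 m³
Ratio = ΔV_u / ΔV_c = Sy / S = 0.26 / 1 × 10^-5 = 26000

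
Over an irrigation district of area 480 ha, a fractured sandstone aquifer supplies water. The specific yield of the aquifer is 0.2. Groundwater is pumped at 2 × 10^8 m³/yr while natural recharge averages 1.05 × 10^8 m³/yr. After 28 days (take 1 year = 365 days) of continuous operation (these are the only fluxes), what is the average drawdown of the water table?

A = 480 ha = 4.8 × 10^6 m²
Net abstraction = 2 × 10^8 − 1.05 × 10^8 = 9.5 × 10^7 m³/yr
Q_net = 9.5 × 10^7 m³/yr = 2.603 × 10^5 m³/d
ΔV = Q × t = 2.603 × 10^5 m³/d × 28 d = 7.288 × 10^6 m³
Δh = ΔV / (Sy × A) = 7.288 × 10^6 / (0.2 × 4.8 × 10^6) = 7.591 m

Δh ≈ 7.59 m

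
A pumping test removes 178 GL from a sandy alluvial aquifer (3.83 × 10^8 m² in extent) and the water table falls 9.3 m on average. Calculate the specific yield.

ΔV = 178 GL = 1.78 × 10^8 m³
Sy = ΔV / (A × Δh) = 1.78 × 10^8 m³ / (3.83 × 10^8 m² × 9.3 m) = 0.04997

Sy ≈ 0.05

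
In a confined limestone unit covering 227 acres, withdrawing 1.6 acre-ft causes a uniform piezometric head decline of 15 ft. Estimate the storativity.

S ≈ 4.7 × 10^-4

A = 227 acres = 9.186 × 10^5 m²
Δh = 15 ft = 4.572 m
ΔV = 1.6 acre-ft = 1974 m³
S = ΔV / (A × Δh) = 1974 m³ / (9.186 × 10^5 m² × 4.572 m) = 4.699 × 10^-4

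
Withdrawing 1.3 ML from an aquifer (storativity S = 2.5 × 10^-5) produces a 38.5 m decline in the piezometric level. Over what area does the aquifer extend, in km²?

A ≈ 1.35 km²

ΔV = 1.3 ML = 1300 m³
A = ΔV / (S × Δh) = 1300 / (2.5 × 10^-5 × 38.5) = 1.351 × 10^6 m²
A = 1.351 × 10^6 m² = 1.351 km²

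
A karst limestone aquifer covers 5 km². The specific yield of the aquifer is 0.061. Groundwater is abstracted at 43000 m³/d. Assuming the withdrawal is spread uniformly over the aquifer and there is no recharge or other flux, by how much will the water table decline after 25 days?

A = 5 km² = 5 × 10^6 m²
ΔV = Q × t = 43000 m³/d × 25 d = 1.075 × 10^6 m³
Δh = ΔV / (Sy × A) = 1.075 × 10^6 / (0.061 × 5 × 10^6) = 3.525 m

Δh ≈ 3.52 m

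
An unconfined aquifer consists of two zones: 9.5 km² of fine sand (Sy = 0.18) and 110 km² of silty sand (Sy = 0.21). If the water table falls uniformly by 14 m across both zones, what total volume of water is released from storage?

A₁ = 9.5 km² = 9.5 × 10^6 m²; A₂ = 110 km² = 1.1 × 10^8 m²
ΔV₁ = 0.18 × 9.5 × 10^6 × 14 = 2.394 × 10^7 m³
ΔV₂ = 0.21 × 1.1 × 10^8 × 14 = 3.234 × 10^8 m³
ΔV = ΔV₁ + ΔV₂ = 3.473 × 10^8 m³

ΔV ≈ 3.47 × 10^8 m³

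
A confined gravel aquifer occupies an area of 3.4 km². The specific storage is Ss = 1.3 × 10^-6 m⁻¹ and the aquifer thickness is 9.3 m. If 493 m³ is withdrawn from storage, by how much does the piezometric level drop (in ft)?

S = Ss × b = 1.3 × 10^-6 m⁻¹ × 9.3 m = 1.209 × 10^-5
A = 3.4 km² = 3.4 × 10^6 m²
Δh = ΔV / (S × A) = 493 m³ / (1.209 × 10^-5 × 3.4 × 10^6 m²) = 11.99 m
Δh = 11.99 m = 39.35 ft

Δh ≈ 39.3 ft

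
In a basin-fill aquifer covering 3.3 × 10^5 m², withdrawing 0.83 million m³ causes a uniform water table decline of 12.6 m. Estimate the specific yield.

Sy ≈ 0.2

ΔV = 0.83 million m³ = 8.3 × 10^5 m³
Sy = ΔV / (A × Δh) = 8.3 × 10^5 m³ / (3.3 × 10^5 m² × 12.6 m) = 0.1996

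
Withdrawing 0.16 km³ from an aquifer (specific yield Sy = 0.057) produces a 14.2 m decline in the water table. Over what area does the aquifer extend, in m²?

A ≈ 1.98 × 10^8 m²

ΔV = 0.16 km³ = 1.6 × 10^8 m³
A = ΔV / (Sy × Δh) = 1.6 × 10^8 / (0.057 × 14.2) = 1.977 × 10^8 m²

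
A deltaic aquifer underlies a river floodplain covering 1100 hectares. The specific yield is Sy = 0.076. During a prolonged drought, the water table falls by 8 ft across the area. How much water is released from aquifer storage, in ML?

A = 1100 hectares = 1.1 × 10^7 m²
Δh = 8 ft = 2.438 m
ΔV = Sy × A × Δh = 0.076 × 1.1 × 10^7 m² × 2.438 m = 2.039 × 10^6 m³
ΔV = 2.039 × 10^6 m³ = 2039 ML

ΔV ≈ 2040 ML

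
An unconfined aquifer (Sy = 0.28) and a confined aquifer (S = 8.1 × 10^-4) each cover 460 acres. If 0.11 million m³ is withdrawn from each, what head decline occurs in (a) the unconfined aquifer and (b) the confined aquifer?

A = 460 acres = 1.862 × 10^6 m²
ΔV = 0.11 million m³ = 1.1 × 10^5 m³
Unconfined: Δh_u = ΔV/(Sy·A) = 1.1 × 10^5/(0.28 × 1.862 × 10^6) = 0.211 m
Confined: Δh_c = ΔV/(S·A) = 1.1 × 10^5/(8.1 × 10^-4 × 1.862 × 10^6) = 72.95 m

Δh_u ≈ 0.211 m; Δh_c ≈ 73 m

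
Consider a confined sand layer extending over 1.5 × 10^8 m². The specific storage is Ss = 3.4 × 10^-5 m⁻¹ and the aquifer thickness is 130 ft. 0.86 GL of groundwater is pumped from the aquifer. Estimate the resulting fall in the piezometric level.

Δh ≈ 4.26 m

b = 130 ft = 39.62 m
S = Ss × b = 3.4 × 10^-5 m⁻¹ × 39.62 m = 1.347 × 10^-3
ΔV = 0.86 GL = 8.6 × 10^5 m³
Δh = ΔV / (S × A) = 8.6 × 10^5 m³ / (0.001347 × 1.5 × 10^8 m²) = 4.256 m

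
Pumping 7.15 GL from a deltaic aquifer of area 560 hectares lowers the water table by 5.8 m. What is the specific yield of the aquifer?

Sy ≈ 0.22

A = 560 hectares = 5.6 × 10^6 m²
ΔV = 7.15 GL = 7.15 × 10^6 m³
Sy = ΔV / (A × Δh) = 7.15 × 10^6 m³ / (5.6 × 10^6 m² × 5.8 m) = 0.2201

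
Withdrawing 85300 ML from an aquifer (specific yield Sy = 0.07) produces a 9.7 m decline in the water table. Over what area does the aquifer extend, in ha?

ΔV = 85300 ML = 8.53 × 10^7 m³
A = ΔV / (Sy × Δh) = 8.53 × 10^7 / (0.07 × 9.7) = 1.256 × 10^8 m²
A = 1.256 × 10^8 m² = 12560 ha

A ≈ 12600 ha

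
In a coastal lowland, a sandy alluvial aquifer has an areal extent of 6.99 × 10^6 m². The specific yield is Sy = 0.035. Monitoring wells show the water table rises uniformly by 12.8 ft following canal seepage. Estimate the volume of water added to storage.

ΔV ≈ 9.54 × 10^5 m³

Δh = 12.8 ft = 3.901 m
ΔV = Sy × A × Δh = 0.035 × 6.99 × 10^6 m² × 3.901 m = 9.545 × 10^5 m³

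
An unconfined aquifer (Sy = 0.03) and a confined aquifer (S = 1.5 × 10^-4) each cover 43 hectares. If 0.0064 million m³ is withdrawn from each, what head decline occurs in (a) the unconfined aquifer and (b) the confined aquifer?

A = 43 hectares = 4.3 × 10^5 m²
ΔV = 0.0064 million m³ = 6400 m³
Unconfined: Δh_u = ΔV/(Sy·A) = 6400/(0.03 × 4.3 × 10^5) = 0.4961 m
Confined: Δh_c = ΔV/(S·A) = 6400/(1.5 × 10^-4 × 4.3 × 10^5) = 99.22 m

Δh_u ≈ 0.496 m; Δh_c ≈ 99.2 m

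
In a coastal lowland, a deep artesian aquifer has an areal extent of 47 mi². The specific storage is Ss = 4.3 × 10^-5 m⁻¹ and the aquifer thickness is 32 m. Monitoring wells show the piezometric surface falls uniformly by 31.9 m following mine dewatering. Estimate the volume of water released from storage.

S = Ss × b = 4.3 × 10^-5 m⁻¹ × 32 m = 1.376 × 10^-3
A = 47 mi² = 1.217 × 10^8 m²
ΔV = S × A × Δh = 0.001376 × 1.217 × 10^8 m² × 31.9 m = 5.343 × 10^6 m³

ΔV ≈ 5.34 × 10^6 m³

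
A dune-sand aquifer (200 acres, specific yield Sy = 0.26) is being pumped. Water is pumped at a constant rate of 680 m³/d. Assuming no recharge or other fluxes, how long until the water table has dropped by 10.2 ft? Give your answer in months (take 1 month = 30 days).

t ≈ 32.1 months

A = 200 acres = 8.094 × 10^5 m²
Δh = 10.2 ft = 3.109 m
ΔV = Sy × A × Δh = 0.26 × 8.094 × 10^5 × 3.109 = 6.542 × 10^5 m³
t = ΔV / Q = 6.542 × 10^5 m³ / 680 m³/d = 962.1 d
t = 962.1 d ≈ 32.07 months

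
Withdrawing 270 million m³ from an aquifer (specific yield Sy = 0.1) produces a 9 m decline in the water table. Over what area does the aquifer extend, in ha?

ΔV = 270 million m³ = 2.7 × 10^8 m³
A = ΔV / (Sy × Δh) = 2.7 × 10^8 / (0.1 × 9) = 3 × 10^8 m²
A = 3 × 10^8 m² = 30000 ha

A ≈ 30000 ha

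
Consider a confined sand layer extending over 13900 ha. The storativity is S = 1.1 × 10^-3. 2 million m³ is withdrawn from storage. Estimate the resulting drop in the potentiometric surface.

Δh ≈ 13.1 m

A = 13900 ha = 1.39 × 10^8 m²
ΔV = 2 million m³ = 2 × 10^6 m³
Δh = ΔV / (S × A) = 2 × 10^6 m³ / (0.0011 × 1.39 × 10^8 m²) = 13.08 m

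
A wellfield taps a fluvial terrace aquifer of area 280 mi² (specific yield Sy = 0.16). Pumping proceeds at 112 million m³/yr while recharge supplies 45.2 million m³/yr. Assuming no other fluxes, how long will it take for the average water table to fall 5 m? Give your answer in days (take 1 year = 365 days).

A = 280 mi² = 7.252 × 10^8 m²
ΔV = Sy × A × Δh = 0.16 × 7.252 × 10^8 × 5 = 5.802 × 10^8 m³
Net withdrawal = 112 − 45.2 = 66.8 million m³/yr = 1.83 × 10^5 m³/d
t = ΔV / Q = 5.802 × 10^8 m³ / 1.83 × 10^5 m³/d = 3170 d

t ≈ 3170 days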